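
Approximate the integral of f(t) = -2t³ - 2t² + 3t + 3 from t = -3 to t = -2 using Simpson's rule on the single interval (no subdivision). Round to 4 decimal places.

15.3333

S = (b−a)/6 · [f(-3) + 4f(-2.5) + f(-2)] = 0.166667·[30 + 4·14.25 + 5] = 15.3333.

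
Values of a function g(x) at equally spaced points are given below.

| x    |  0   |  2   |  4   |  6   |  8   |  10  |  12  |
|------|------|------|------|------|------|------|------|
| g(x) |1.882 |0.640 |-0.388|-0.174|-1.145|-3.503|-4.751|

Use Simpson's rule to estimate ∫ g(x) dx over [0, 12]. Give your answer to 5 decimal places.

h = 2, n = 6.
(h/3)·[y₀ + 4y₁ + 2y₂ + 4y₃ + 2y₄ + 4y₅ + y₆] = 0.666667·(-18.083) = -12.05533.

-12.05533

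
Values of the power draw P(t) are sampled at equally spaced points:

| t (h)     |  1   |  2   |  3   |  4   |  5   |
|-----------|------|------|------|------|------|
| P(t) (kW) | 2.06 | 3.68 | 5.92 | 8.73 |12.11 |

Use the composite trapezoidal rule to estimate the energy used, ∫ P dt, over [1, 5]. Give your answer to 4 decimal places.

h = 1, n = 4.
(h/2)·[y₀ + 2y₁ + 2y₂ + 2y₃ + y₄] = 0.5·(50.83) = 25.4150.

25.4150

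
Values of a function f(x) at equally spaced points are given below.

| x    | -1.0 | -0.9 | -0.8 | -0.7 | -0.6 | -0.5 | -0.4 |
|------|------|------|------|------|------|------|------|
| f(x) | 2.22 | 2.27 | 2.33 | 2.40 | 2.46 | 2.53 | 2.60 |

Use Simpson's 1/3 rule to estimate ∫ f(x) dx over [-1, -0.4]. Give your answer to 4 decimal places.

h = 0.1, n = 6.
(h/3)·[y₀ + 4y₁ + 2y₂ + 4y₃ + 2y₄ + 4y₅ + y₆] = 0.033333·(43.20) = 1.4400.

1.4400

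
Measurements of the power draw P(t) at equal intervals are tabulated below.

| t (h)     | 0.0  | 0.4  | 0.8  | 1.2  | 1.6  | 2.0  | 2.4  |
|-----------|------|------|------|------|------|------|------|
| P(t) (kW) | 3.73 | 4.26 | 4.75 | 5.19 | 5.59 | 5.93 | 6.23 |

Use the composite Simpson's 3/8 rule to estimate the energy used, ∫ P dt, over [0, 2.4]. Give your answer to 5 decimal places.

h = 0.4, n = 6.
(3h/8)·[y₀ + 3y₁ + 3y₂ + 2y₃ + 3y₄ + 3y₅ + y₆] = 0.15·(81.93) = 12.28950.

12.28950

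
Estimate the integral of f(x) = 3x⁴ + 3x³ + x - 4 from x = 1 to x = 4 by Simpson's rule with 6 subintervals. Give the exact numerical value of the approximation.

800.625

h = (4 − 1)/6 = 0.5.
Nodes x₀,…,x₆ = 1, 1.5, 2, 2.5, 3, 3.5, 4.
f(x) = 3x⁴ + 3x³ + x - 4: f₀=3, f₁=22.8125, f₂=70, f₃=162.5625, f₄=323, f₅=578.3125, f₆=960.
(h/3)·[f₀ + 4f₁ + 2f₂ + 4f₃ + 2f₄ + 4f₅ + f₆] = 0.166667·(4803.75) = 800.625.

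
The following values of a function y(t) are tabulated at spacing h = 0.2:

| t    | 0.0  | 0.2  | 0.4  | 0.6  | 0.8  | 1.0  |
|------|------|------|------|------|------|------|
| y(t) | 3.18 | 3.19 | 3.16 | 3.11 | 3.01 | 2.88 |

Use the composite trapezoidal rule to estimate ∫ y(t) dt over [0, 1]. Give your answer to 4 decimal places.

3.1000

h = 0.2, n = 5.
(h/2)·[y₀ + 2y₁ + 2y₂ + 2y₃ + 2y₄ + y₅] = 0.1·(31.00) = 3.1000.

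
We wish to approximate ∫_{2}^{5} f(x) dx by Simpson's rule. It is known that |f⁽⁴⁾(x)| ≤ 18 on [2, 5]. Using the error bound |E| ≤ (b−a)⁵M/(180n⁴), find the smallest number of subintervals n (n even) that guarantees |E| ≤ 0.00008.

Need 4374/(180n⁴) ≤ 0.00008.
n⁴ ≥ 4374/(180·0.00008) = 303750 ⇒ n ≥ 23.4763, so the smallest even n is 24. (n must be even for Simpson's rule.)

24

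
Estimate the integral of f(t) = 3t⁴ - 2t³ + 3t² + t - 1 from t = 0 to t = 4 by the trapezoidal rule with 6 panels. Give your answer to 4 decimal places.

580.0988

h = (4 − 0)/6 = 0.666667.
Nodes t₀,…,t₆ = 0, 0.666667, 1.333333, 2, 2.666667, 3.333333, 4.
f(t) = 3t⁴ - 2t³ + 3t² + t - 1: f₀=-1, f₁=1, f₂=10.407407, f₃=45, f₄=136.777778, f₅=331.962963, f₆=691.
(h/2)·[f₀ + 2f₁ + 2f₂ + 2f₃ + 2f₄ + 2f₅ + f₆] = 0.333333·(1740.296296) = 580.0988.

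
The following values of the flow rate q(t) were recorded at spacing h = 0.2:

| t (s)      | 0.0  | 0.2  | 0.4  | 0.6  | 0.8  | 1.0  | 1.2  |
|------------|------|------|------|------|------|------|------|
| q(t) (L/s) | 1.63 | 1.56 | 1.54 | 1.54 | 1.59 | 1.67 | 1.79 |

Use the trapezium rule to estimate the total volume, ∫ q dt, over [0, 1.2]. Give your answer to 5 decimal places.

h = 0.2, n = 6.
(h/2)·[y₀ + 2y₁ + 2y₂ + 2y₃ + 2y₄ + 2y₅ + y₆] = 0.1·(19.22) = 1.92200.

1.92200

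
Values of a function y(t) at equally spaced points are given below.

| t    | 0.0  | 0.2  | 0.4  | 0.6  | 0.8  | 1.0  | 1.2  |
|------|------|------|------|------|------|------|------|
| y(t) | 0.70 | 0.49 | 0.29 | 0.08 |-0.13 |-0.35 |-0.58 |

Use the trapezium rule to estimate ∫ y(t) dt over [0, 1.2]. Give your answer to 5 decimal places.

0.08800

h = 0.2, n = 6.
(h/2)·[y₀ + 2y₁ + 2y₂ + 2y₃ + 2y₄ + 2y₅ + y₆] = 0.1·(0.88) = 0.08800.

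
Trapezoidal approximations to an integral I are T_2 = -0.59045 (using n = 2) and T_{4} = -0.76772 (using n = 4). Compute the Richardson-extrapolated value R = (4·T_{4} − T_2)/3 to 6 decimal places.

R = (4·T_{4} − T_2) / 3 = (4·(-0.76772) − (-0.59045))/3 = (-2.48043)/3 = -0.826810.

-0.826810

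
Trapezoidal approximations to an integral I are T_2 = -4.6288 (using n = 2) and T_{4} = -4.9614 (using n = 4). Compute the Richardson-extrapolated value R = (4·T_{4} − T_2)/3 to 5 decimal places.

R = (4·T_{4} − T_2) / 3 = (4·(-4.9614) − (-4.6288))/3 = (-15.2168)/3 = -5.07227.

-5.07227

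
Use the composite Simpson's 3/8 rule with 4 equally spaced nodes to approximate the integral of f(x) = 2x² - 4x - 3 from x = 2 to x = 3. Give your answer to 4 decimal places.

h = (3 − 2)/3 = 0.333333.
Nodes x₀,…,x₃ = 2, 2.333333, 2.666667, 3.
f(x) = 2x² - 4x - 3: f₀=-3, f₁=-1.444444, f₂=0.555556, f₃=3.
(3h/8)·[f₀ + 3f₁ + 3f₂ + f₃] = 0.125·(-2.666667) = -0.3333.

-0.3333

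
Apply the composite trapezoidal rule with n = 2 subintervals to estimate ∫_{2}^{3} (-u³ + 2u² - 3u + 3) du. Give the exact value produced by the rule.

-8.3125

h = (3 − 2)/2 = 0.5.
Nodes u₀,…,u₂ = 2, 2.5, 3.
f(u) = -u³ + 2u² - 3u + 3: f₀=-3, f₁=-7.625, f₂=-15.
(h/2)·[f₀ + 2f₁ + f₂] = 0.25·(-33.25) = -8.3125.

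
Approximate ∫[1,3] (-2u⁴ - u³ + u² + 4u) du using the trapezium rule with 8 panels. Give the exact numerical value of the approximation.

-93.3203125

h = (3 − 1)/8 = 0.25.
Nodes u₀,…,u₈ = 1, 1.25, 1.5, 1.75, 2, 2.25, 2.5, 2.75, 3.
f(u) = -2u⁴ - u³ + u² + 4u: f₀=2, f₁=-0.2734375, f₂=-5.25, f₃=-14.0546875, f₄=-28, f₅=-48.5859375, f₆=-77.5, f₇=-116.6171875, f₈=-168.
(h/2)·[f₀ + 2f₁ + 2f₂ + 2f₃ + 2f₄ + 2f₅ + 2f₆ + 2f₇ + f₈] = 0.125·(-746.5625) = -93.3203125.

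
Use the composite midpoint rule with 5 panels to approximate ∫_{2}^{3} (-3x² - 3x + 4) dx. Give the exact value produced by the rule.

h = (3 − 2)/5 = 0.2.
Midpoints m₁,…,m₅ = 2.1, 2.3, 2.5, 2.7, 2.9.
f(m₁)=-15.53, f(m₂)=-18.77, f(m₃)=-22.25, f(m₄)=-25.97, f(m₅)=-29.93.
h·[f(m₁) + f(m₂) + f(m₃) + f(m₄) + f(m₅)] = 0.2·(-112.45) = -22.49.

-22.49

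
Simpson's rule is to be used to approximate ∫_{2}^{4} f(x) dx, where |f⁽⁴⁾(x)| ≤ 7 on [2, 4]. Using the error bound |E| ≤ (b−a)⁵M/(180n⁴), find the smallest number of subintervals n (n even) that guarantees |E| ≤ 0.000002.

30

Need 224/(180n⁴) ≤ 0.000002.
n⁴ ≥ 224/(180·0.000002) = 622222 ⇒ n ≥ 28.0858, so the smallest even n is 30. (n must be even for Simpson's rule.)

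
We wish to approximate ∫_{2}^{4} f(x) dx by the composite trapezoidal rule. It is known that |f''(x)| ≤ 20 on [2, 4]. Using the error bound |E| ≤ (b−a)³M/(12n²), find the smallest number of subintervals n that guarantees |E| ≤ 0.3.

Need 160/(12n²) ≤ 0.3.
n² ≥ 160/(12·0.3) = 44.4444 ⇒ n ≥ 6.6667, so the smallest n is 7.

7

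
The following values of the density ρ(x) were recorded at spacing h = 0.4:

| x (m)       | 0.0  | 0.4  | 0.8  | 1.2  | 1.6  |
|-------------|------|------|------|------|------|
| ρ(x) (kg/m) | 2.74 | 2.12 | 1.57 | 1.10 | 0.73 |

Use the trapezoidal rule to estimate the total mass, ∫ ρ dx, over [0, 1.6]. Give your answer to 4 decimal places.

2.6100

h = 0.4, n = 4.
(h/2)·[y₀ + 2y₁ + 2y₂ + 2y₃ + y₄] = 0.2·(13.05) = 2.6100.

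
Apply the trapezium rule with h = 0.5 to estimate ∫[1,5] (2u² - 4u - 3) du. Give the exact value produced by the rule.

23

h = (5 − 1)/8 = 0.5.
Nodes u₀,…,u₈ = 1, 1.5, 2, 2.5, 3, 3.5, 4, 4.5, 5.
f(u) = 2u² - 4u - 3: f₀=-5, f₁=-4.5, f₂=-3, f₃=-0.5, f₄=3, f₅=7.5, f₆=13, f₇=19.5, f₈=27.
(h/2)·[f₀ + 2f₁ + 2f₂ + 2f₃ + 2f₄ + 2f₅ + 2f₆ + 2f₇ + f₈] = 0.25·(92) = 23.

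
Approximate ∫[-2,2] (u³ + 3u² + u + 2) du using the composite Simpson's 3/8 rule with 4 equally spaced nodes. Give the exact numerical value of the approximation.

24

h = (2 − (-2))/3 = 1.333333.
Nodes u₀,…,u₃ = -2, -0.666667, 0.666667, 2.
f(u) = u³ + 3u² + u + 2: f₀=4, f₁=2.370370, f₂=4.296296, f₃=24.
(3h/8)·[f₀ + 3f₁ + 3f₂ + f₃] = 0.5·(48) = 24.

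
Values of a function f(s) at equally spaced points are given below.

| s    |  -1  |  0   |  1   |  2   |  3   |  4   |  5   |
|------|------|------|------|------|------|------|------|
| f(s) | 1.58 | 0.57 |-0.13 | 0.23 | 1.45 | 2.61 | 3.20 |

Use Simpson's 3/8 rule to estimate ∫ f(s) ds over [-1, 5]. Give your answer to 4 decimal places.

7.0275

h = 1, n = 6.
(3h/8)·[y₀ + 3y₁ + 3y₂ + 2y₃ + 3y₄ + 3y₅ + y₆] = 0.375·(18.74) = 7.0275.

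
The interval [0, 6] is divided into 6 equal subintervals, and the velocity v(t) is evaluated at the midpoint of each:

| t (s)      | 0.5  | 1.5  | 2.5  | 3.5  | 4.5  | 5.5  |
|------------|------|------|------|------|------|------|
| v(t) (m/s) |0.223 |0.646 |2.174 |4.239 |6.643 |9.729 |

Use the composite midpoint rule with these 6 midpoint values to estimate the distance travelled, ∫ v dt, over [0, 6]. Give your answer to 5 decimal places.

23.65400

h = 1, n = 6.
h·[y(m₁) + y(m₂) + y(m₃) + y(m₄) + y(m₅) + y(m₆)] = 1·(23.654) = 23.65400.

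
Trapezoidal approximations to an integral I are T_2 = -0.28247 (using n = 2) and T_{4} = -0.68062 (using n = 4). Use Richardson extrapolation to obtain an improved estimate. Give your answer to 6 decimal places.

-0.813337

R = (4·T_{4} − T_2) / 3 = (4·(-0.68062) − (-0.28247))/3 = (-2.44001)/3 = -0.813337.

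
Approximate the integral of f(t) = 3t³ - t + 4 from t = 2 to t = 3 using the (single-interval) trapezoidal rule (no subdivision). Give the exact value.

54

T = (b−a)/2 · [f(2) + f(3)] = 0.5·[26 + 82] = 54.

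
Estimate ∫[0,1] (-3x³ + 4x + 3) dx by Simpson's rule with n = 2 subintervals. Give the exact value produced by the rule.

h = (1 − 0)/2 = 0.5.
Nodes x₀,…,x₂ = 0, 0.5, 1.
f(x) = -3x³ + 4x + 3: f₀=3, f₁=4.625, f₂=4.
(h/3)·[f₀ + 4f₁ + f₂] = 0.166667·(25.5) = 4.25.

4.25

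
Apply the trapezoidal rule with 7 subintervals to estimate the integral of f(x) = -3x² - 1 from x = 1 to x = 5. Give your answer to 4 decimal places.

-128.6531

h = (5 − 1)/7 = 0.571429.
Nodes x₀,…,x₇ = 1, 1.571429, 2.142857, 2.714286, 3.285714, 3.857143, 4.428571, 5.
f(x) = -3x² - 1: f₀=-4, f₁=-8.408163, f₂=-14.775510, f₃=-23.102041, f₄=-33.387755, f₅=-45.632653, f₆=-59.836735, f₇=-76.
(h/2)·[f₀ + 2f₁ + 2f₂ + 2f₃ + 2f₄ + 2f₅ + 2f₆ + f₇] = 0.285714·(-450.285714) = -128.6531.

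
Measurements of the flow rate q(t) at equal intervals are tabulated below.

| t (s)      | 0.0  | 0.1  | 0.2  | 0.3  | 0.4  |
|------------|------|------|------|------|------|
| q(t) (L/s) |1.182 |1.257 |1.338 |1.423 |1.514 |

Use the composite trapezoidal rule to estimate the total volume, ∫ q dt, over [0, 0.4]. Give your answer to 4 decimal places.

0.5366

h = 0.1, n = 4.
(h/2)·[y₀ + 2y₁ + 2y₂ + 2y₃ + y₄] = 0.05·(10.732) = 0.5366.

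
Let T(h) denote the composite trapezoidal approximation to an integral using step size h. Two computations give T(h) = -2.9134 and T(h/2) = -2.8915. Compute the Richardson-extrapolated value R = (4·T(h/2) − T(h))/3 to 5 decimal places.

-2.88420

R = (4·T(h/2) − T(h)) / 3 = (4·(-2.8915) − (-2.9134))/3 = (-8.6526)/3 = -2.88420.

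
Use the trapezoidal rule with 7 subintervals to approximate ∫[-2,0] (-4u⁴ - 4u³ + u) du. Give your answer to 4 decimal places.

-12.1424

h = (0 − (-2))/7 = 0.285714.
Nodes u₀,…,u₇ = -2, -1.714286, -1.428571, -1.142857, -0.857143, -0.571429, -0.285714, 0.
f(u) = -4u⁴ - 4u³ + u: f₀=-34, f₁=-16.108288, f₂=-6.426489, f₃=-1.995835, f₄=-0.497293, f₅=-0.251562, f₆=-0.219075, f₇=0.
(h/2)·[f₀ + 2f₁ + 2f₂ + 2f₃ + 2f₄ + 2f₅ + 2f₆ + f₇] = 0.142857·(-84.997085) = -12.1424.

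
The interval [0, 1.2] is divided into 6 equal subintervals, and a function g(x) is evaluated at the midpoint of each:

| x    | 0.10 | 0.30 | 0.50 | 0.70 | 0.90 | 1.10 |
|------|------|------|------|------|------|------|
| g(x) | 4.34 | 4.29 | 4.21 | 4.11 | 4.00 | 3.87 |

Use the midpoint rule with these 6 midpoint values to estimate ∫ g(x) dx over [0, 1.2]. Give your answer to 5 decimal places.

4.96400

h = 0.2, n = 6.
h·[y(m₁) + y(m₂) + y(m₃) + y(m₄) + y(m₅) + y(m₆)] = 0.2·(24.82) = 4.96400.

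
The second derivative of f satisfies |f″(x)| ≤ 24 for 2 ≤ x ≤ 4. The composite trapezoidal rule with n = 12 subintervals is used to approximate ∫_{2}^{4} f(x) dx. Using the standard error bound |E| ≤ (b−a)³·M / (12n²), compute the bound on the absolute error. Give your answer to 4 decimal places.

0.1111

|E| ≤ (2)³·24 / (12·12²) = 192/1728 = 0.1111.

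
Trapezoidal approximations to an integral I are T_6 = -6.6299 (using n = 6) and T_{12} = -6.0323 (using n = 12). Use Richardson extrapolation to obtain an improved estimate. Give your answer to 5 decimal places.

R = (4·T_{12} − T_6) / 3 = (4·(-6.0323) − (-6.6299))/3 = (-17.4993)/3 = -5.83310.

-5.83310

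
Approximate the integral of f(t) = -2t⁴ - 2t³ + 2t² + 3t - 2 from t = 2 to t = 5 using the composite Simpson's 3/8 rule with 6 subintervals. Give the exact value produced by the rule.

-1438.3125

h = (5 − 2)/6 = 0.5.
Nodes t₀,…,t₆ = 2, 2.5, 3, 3.5, 4, 4.5, 5.
f(t) = -2t⁴ - 2t³ + 2t² + 3t - 2: f₀=-36, f₁=-91.375, f₂=-191, f₃=-352.875, f₄=-598, f₅=-950.375, f₆=-1437.
(3h/8)·[f₀ + 3f₁ + 3f₂ + 2f₃ + 3f₄ + 3f₅ + f₆] = 0.1875·(-7671) = -1438.3125.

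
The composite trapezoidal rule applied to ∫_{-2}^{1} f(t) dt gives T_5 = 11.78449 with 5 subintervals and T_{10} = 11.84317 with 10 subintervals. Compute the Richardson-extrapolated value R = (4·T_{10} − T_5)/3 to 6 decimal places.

R = (4·T_{10} − T_5) / 3 = (4·11.84317 − 11.78449)/3 = (35.58819)/3 = 11.862730.

11.862730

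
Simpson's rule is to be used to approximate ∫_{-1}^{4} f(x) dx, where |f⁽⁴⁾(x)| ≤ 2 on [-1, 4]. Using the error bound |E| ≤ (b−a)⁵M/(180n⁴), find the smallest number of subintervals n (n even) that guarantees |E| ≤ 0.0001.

26

Need 6250/(180n⁴) ≤ 0.0001.
n⁴ ≥ 6250/(180·0.0001) = 347222 ⇒ n ≥ 24.2746, so the smallest even n is 26. (n must be even for Simpson's rule.)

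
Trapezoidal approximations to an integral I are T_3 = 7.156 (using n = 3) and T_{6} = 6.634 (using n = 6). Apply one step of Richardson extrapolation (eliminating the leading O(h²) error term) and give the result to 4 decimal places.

R = (4·T_{6} − T_3) / 3 = (4·6.634 − 7.156)/3 = (19.380)/3 = 6.4600.

6.4600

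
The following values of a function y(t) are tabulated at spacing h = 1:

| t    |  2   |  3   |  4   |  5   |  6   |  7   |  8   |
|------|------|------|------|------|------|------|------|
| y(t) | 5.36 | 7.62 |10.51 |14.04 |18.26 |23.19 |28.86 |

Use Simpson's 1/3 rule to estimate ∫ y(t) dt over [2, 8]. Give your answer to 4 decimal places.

90.3867

h = 1, n = 6.
(h/3)·[y₀ + 4y₁ + 2y₂ + 4y₃ + 2y₄ + 4y₅ + y₆] = 0.333333·(271.16) = 90.3867.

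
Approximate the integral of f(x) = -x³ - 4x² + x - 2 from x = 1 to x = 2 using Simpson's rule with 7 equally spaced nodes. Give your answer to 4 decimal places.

h = (2 − 1)/6 = 0.166667.
Nodes x₀,…,x₆ = 1, 1.166667, 1.333333, 1.5, 1.666667, 1.833333, 2.
f(x) = -x³ - 4x² + x - 2: f₀=-6, f₁=-7.865741, f₂=-10.148148, f₃=-12.875, f₄=-16.074074, f₅=-19.773148, f₆=-24.
(h/3)·[f₀ + 4f₁ + 2f₂ + 4f₃ + 2f₄ + 4f₅ + f₆] = 0.055556·(-244.5) = -13.5833.

-13.5833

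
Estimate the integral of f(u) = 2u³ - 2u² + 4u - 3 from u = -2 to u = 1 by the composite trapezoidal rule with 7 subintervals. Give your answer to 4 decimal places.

-28.9592

h = (1 − (-2))/7 = 0.428571.
Nodes u₀,…,u₇ = -2, -1.571429, -1.142857, -0.714286, -0.285714, 0.142857, 0.571429, 1.
f(u) = 2u³ - 2u² + 4u - 3: f₀=-35, f₁=-21.985423, f₂=-13.169096, f₃=-7.606414, f₄=-4.352770, f₅=-2.463557, f₆=-0.994169, f₇=1.
(h/2)·[f₀ + 2f₁ + 2f₂ + 2f₃ + 2f₄ + 2f₅ + 2f₆ + f₇] = 0.214286·(-135.142857) = -28.9592.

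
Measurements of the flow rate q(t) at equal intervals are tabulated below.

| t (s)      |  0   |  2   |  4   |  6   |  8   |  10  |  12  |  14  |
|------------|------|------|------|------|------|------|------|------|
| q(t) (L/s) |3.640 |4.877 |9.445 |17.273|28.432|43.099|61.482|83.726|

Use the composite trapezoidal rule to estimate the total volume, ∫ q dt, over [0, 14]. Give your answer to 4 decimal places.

416.5820

h = 2, n = 7.
(h/2)·[y₀ + 2y₁ + 2y₂ + 2y₃ + 2y₄ + 2y₅ + 2y₆ + y₇] = 1·(416.582) = 416.5820.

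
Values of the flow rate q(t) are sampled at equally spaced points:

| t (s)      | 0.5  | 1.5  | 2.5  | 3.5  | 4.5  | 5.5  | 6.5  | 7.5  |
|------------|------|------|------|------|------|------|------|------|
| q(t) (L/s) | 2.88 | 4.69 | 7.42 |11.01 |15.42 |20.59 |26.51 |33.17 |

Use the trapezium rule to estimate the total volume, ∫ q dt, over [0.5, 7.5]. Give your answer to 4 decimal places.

103.6650

h = 1, n = 7.
(h/2)·[y₀ + 2y₁ + 2y₂ + 2y₃ + 2y₄ + 2y₅ + 2y₆ + y₇] = 0.5·(207.33) = 103.6650.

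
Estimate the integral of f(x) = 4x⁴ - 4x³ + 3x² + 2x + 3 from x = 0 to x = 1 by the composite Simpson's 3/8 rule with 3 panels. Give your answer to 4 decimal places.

h = (1 − 0)/3 = 0.333333.
Nodes x₀,…,x₃ = 0, 0.333333, 0.666667, 1.
f(x) = 4x⁴ - 4x³ + 3x² + 2x + 3: f₀=3, f₁=3.901235, f₂=5.271605, f₃=8.
(3h/8)·[f₀ + 3f₁ + 3f₂ + f₃] = 0.125·(38.518519) = 4.8148.

4.8148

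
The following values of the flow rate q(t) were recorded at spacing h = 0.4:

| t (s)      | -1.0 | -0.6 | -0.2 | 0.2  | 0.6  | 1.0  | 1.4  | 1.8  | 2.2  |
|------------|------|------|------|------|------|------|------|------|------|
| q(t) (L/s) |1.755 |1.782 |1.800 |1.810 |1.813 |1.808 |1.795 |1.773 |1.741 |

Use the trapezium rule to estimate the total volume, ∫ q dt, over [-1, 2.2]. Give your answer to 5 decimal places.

5.73160

h = 0.4, n = 8.
(h/2)·[y₀ + 2y₁ + 2y₂ + 2y₃ + 2y₄ + 2y₅ + 2y₆ + 2y₇ + y₈] = 0.2·(28.658) = 5.73160.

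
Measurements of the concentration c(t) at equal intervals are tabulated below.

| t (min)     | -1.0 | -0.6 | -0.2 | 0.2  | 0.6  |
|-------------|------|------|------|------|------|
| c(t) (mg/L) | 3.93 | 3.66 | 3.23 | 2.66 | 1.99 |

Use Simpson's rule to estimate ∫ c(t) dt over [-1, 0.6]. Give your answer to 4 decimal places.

h = 0.4, n = 4.
(h/3)·[y₀ + 4y₁ + 2y₂ + 4y₃ + y₄] = 0.133333·(37.66) = 5.0213.

5.0213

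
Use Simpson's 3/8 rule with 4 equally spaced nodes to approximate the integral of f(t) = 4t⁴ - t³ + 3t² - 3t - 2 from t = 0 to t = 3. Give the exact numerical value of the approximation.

185.25

h = (3 − 0)/3 = 1.
Nodes t₀,…,t₃ = 0, 1, 2, 3.
f(t) = 4t⁴ - t³ + 3t² - 3t - 2: f₀=-2, f₁=1, f₂=60, f₃=313.
(3h/8)·[f₀ + 3f₁ + 3f₂ + f₃] = 0.375·(494) = 185.25.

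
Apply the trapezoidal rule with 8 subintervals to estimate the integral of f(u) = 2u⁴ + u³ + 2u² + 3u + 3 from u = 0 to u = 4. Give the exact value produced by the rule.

h = (4 − 0)/8 = 0.5.
Nodes u₀,…,u₈ = 0, 0.5, 1, 1.5, 2, 2.5, 3, 3.5, 4.
f(u) = 2u⁴ + u³ + 2u² + 3u + 3: f₀=3, f₁=5.25, f₂=11, f₃=25.5, f₄=57, f₅=116.75, f₆=219, f₇=381, f₈=623.
(h/2)·[f₀ + 2f₁ + 2f₂ + 2f₃ + 2f₄ + 2f₅ + 2f₆ + 2f₇ + f₈] = 0.25·(2257) = 564.25.

564.25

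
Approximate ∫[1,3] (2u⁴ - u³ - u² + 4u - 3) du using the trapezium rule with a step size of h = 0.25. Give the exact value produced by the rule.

h = (3 − 1)/8 = 0.25.
Nodes u₀,…,u₈ = 1, 1.25, 1.5, 1.75, 2, 2.25, 2.5, 2.75, 3.
f(u) = 2u⁴ - u³ - u² + 4u - 3: f₀=1, f₁=3.3671875, f₂=7.5, f₃=14.3359375, f₄=25, f₅=40.8046875, f₆=63.25, f₇=94.0234375, f₈=135.
(h/2)·[f₀ + 2f₁ + 2f₂ + 2f₃ + 2f₄ + 2f₅ + 2f₆ + 2f₇ + f₈] = 0.125·(632.5625) = 79.0703125.

79.0703125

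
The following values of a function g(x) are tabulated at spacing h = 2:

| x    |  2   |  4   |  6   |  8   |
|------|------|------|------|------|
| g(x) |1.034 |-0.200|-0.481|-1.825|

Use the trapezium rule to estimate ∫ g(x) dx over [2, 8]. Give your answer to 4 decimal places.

-2.1530

h = 2, n = 3.
(h/2)·[y₀ + 2y₁ + 2y₂ + y₃] = 1·(-2.153) = -2.1530.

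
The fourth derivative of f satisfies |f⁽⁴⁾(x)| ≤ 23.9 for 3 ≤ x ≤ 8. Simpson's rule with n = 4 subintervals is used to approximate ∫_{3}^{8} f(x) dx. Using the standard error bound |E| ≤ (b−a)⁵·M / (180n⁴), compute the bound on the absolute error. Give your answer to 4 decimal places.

1.6208

|E| ≤ (5)⁵·23.9 / (180·4⁴) = 74687.5/46080 = 1.6208.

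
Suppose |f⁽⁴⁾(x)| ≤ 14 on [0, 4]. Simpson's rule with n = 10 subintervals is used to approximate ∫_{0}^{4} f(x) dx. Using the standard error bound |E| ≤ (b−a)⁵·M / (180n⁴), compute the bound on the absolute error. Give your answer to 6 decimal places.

|E| ≤ (4)⁵·14 / (180·10⁴) = 14336/1800000 = 0.007964.

0.007964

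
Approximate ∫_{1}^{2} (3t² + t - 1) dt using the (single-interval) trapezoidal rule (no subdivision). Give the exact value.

T = (b−a)/2 · [f(1) + f(2)] = 0.5·[3 + 13] = 8.

8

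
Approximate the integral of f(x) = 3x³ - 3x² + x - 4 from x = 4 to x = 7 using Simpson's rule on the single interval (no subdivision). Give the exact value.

1334.25

S = (b−a)/6 · [f(4) + 4f(5.5) + f(7)] = 0.5·[144 + 4·409.875 + 885] = 1334.25.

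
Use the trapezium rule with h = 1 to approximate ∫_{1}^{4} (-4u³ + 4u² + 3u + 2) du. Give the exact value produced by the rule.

h = (4 − 1)/3 = 1.
Nodes u₀,…,u₃ = 1, 2, 3, 4.
f(u) = -4u³ + 4u² + 3u + 2: f₀=5, f₁=-8, f₂=-61, f₃=-178.
(h/2)·[f₀ + 2f₁ + 2f₂ + f₃] = 0.5·(-311) = -155.5.

-155.5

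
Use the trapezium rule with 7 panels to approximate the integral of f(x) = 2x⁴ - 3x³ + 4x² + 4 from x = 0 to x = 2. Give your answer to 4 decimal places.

19.7651

h = (2 − 0)/7 = 0.285714.
Nodes x₀,…,x₇ = 0, 0.285714, 0.571429, 0.857143, 1.142857, 1.428571, 1.714286, 2.
f(x) = 2x⁴ - 3x³ + 4x² + 4: f₀=4, f₁=4.269888, f₂=4.959600, f₃=6.129113, f₄=8.158267, f₅=11.746772, f₆=17.914202, f₇=28.
(h/2)·[f₀ + 2f₁ + 2f₂ + 2f₃ + 2f₄ + 2f₅ + 2f₆ + f₇] = 0.142857·(138.355685) = 19.7651.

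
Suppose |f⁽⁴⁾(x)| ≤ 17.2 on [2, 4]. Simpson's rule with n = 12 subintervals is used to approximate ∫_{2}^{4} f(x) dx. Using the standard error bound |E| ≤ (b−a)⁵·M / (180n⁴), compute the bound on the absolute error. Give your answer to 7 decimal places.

0.0001475

|E| ≤ (2)⁵·17.2 / (180·12⁴) = 550.4/3732480 = 0.0001475.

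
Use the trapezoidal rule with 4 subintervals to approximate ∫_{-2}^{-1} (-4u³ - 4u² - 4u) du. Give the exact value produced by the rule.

h = (-1 − (-2))/4 = 0.25.
Nodes u₀,…,u₄ = -2, -1.75, -1.5, -1.25, -1.
f(u) = -4u³ - 4u² - 4u: f₀=24, f₁=16.1875, f₂=10.5, f₃=6.5625, f₄=4.
(h/2)·[f₀ + 2f₁ + 2f₂ + 2f₃ + f₄] = 0.125·(94.5) = 11.8125.

11.8125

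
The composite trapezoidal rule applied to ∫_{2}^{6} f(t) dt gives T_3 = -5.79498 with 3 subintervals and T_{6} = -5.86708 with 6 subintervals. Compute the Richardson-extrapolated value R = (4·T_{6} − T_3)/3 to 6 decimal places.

-5.891113

R = (4·T_{6} − T_3) / 3 = (4·(-5.86708) − (-5.79498))/3 = (-17.67334)/3 = -5.891113.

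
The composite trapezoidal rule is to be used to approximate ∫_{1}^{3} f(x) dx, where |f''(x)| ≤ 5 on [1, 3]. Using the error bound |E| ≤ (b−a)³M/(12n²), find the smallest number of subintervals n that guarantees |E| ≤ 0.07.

7

Need 40/(12n²) ≤ 0.07.
n² ≥ 40/(12·0.07) = 47.619 ⇒ n ≥ 6.9007, so the smallest n is 7.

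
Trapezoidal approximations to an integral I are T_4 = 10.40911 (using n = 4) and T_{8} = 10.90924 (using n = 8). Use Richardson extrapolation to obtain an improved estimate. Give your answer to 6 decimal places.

11.075950

R = (4·T_{8} − T_4) / 3 = (4·10.90924 − 10.40911)/3 = (33.22785)/3 = 11.075950.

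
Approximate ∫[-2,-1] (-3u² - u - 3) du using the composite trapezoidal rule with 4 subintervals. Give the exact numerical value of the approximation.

h = (-1 − (-2))/4 = 0.25.
Nodes u₀,…,u₄ = -2, -1.75, -1.5, -1.25, -1.
f(u) = -3u² - u - 3: f₀=-13, f₁=-10.4375, f₂=-8.25, f₃=-6.4375, f₄=-5.
(h/2)·[f₀ + 2f₁ + 2f₂ + 2f₃ + f₄] = 0.125·(-68.25) = -8.53125.

-8.53125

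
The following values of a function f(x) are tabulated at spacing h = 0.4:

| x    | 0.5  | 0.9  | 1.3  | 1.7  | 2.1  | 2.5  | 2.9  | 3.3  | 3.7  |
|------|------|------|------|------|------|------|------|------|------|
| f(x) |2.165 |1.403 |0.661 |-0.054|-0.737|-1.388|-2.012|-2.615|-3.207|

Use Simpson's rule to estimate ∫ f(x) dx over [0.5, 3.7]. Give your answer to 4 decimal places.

-2.1112

h = 0.4, n = 8.
(h/3)·[y₀ + 4y₁ + 2y₂ + 4y₃ + 2y₄ + 4y₅ + 2y₆ + 4y₇ + y₈] = 0.133333·(-15.834) = -2.1112.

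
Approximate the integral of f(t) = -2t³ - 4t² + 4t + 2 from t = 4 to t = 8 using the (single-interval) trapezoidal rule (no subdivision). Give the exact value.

-2840

T = (b−a)/2 · [f(4) + f(8)] = 2·[(-174) + (-1246)] = -2840.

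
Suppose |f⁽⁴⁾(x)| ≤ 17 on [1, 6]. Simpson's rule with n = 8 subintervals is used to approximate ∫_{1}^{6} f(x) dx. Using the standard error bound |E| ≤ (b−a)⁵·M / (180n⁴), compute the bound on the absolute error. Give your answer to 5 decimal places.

0.07206

|E| ≤ (5)⁵·17 / (180·8⁴) = 53125/737280 = 0.07206.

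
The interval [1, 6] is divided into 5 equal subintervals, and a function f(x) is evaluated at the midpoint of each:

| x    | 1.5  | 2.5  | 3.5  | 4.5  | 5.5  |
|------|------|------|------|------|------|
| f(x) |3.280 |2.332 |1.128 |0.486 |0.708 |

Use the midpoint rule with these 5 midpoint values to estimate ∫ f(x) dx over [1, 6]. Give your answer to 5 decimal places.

7.93400

h = 1, n = 5.
h·[y(m₁) + y(m₂) + y(m₃) + y(m₄) + y(m₅)] = 1·(7.934) = 7.93400.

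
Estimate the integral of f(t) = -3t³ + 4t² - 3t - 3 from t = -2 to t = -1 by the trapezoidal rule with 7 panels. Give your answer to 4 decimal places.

22.1429

h = (-1 − (-2))/7 = 0.142857.
Nodes t₀,…,t₇ = -2, -1.857143, -1.714286, -1.571429, -1.428571, -1.285714, -1.142857, -1.
f(t) = -3t³ + 4t² - 3t - 3: f₀=43, f₁=35.583090, f₂=29.011662, f₃=23.233236, f₄=18.195335, f₅=13.845481, f₆=10.131195, f₇=7.
(h/2)·[f₀ + 2f₁ + 2f₂ + 2f₃ + 2f₄ + 2f₅ + 2f₆ + f₇] = 0.071429·(310) = 22.1429.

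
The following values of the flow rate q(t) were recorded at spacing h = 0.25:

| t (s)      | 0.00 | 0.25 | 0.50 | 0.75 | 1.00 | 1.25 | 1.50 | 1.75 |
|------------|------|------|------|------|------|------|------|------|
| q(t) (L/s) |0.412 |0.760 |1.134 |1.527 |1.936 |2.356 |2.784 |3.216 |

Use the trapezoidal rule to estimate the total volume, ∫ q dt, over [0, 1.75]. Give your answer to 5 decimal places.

3.07775

h = 0.25, n = 7.
(h/2)·[y₀ + 2y₁ + 2y₂ + 2y₃ + 2y₄ + 2y₅ + 2y₆ + y₇] = 0.125·(24.622) = 3.07775.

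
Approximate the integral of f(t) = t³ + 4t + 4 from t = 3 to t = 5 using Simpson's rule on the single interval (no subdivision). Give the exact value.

176

S = (b−a)/6 · [f(3) + 4f(4) + f(5)] = 0.333333·[43 + 4·84 + 149] = 176.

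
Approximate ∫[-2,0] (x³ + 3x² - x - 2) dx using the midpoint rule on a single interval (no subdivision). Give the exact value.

M = (b−a)·f(-1) = 2·(1) = 2.

2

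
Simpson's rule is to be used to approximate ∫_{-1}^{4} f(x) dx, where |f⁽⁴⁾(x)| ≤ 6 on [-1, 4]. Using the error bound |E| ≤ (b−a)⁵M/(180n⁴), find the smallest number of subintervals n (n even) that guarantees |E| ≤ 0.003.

Need 18750/(180n⁴) ≤ 0.003.
n⁴ ≥ 18750/(180·0.003) = 34722.2 ⇒ n ≥ 13.6506, so the smallest even n is 14. (n must be even for Simpson's rule.)

14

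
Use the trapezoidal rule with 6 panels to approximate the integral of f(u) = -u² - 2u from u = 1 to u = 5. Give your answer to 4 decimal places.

-65.6296

h = (5 − 1)/6 = 0.666667.
Nodes u₀,…,u₆ = 1, 1.666667, 2.333333, 3, 3.666667, 4.333333, 5.
f(u) = -u² - 2u: f₀=-3, f₁=-6.111111, f₂=-10.111111, f₃=-15, f₄=-20.777778, f₅=-27.444444, f₆=-35.
(h/2)·[f₀ + 2f₁ + 2f₂ + 2f₃ + 2f₄ + 2f₅ + f₆] = 0.333333·(-196.888889) = -65.6296.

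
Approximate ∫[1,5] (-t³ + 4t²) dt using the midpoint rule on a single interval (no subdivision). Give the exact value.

36

M = (b−a)·f(3) = 4·(9) = 36.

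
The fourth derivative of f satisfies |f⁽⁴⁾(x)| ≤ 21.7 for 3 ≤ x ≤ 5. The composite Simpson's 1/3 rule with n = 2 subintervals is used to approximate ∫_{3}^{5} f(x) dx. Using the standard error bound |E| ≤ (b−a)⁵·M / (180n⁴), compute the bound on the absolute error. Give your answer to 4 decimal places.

|E| ≤ (2)⁵·21.7 / (180·2⁴) = 694.4/2880 = 0.2411.

0.2411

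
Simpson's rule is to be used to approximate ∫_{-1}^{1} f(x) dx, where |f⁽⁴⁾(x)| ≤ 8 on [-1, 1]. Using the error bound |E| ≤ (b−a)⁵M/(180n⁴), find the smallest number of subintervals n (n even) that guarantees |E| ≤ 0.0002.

10

Need 256/(180n⁴) ≤ 0.0002.
n⁴ ≥ 256/(180·0.0002) = 7111.11 ⇒ n ≥ 9.1830, so the smallest even n is 10. (n must be even for Simpson's rule.)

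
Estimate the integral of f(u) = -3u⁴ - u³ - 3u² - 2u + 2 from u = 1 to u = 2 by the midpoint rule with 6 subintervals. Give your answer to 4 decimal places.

h = (2 − 1)/6 = 0.166667.
Midpoints m₁,…,m₆ = 1.083333, 1.25, 1.416667, 1.583333, 1.75, 1.916667.
f(m₁)=-9.091001, f(m₂)=-14.46484375, f(m₃)=-21.780816, f(m₄)=-31.511140, f(m₅)=-44.18359375, f(m₆)=-60.381510.
h·[f(m₁) + f(m₂) + f(m₃) + f(m₄) + f(m₅) + f(m₆)] = 0.166667·(-181.412905) = -30.2355.

-30.2355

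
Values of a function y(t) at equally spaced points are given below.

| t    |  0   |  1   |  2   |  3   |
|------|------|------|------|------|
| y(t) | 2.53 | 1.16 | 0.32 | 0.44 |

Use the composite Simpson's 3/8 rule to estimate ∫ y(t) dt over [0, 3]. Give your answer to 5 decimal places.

h = 1, n = 3.
(3h/8)·[y₀ + 3y₁ + 3y₂ + y₃] = 0.375·(7.41) = 2.77875.

2.77875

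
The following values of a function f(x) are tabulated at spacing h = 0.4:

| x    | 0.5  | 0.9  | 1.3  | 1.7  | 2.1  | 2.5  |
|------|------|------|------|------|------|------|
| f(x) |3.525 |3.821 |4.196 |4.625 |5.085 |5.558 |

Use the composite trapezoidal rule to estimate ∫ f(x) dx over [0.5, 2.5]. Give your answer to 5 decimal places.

h = 0.4, n = 5.
(h/2)·[y₀ + 2y₁ + 2y₂ + 2y₃ + 2y₄ + y₅] = 0.2·(44.537) = 8.90740.

8.90740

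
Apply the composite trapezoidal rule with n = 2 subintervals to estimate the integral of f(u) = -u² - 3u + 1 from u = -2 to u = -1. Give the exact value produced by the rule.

h = (-1 − (-2))/2 = 0.5.
Nodes u₀,…,u₂ = -2, -1.5, -1.
f(u) = -u² - 3u + 1: f₀=3, f₁=3.25, f₂=3.
(h/2)·[f₀ + 2f₁ + f₂] = 0.25·(12.5) = 3.125.

3.125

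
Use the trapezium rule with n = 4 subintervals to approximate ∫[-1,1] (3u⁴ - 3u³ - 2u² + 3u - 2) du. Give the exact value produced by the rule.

-3.8125

h = (1 − (-1))/4 = 0.5.
Nodes u₀,…,u₄ = -1, -0.5, 0, 0.5, 1.
f(u) = 3u⁴ - 3u³ - 2u² + 3u - 2: f₀=-1, f₁=-3.4375, f₂=-2, f₃=-1.1875, f₄=-1.
(h/2)·[f₀ + 2f₁ + 2f₂ + 2f₃ + f₄] = 0.25·(-15.25) = -3.8125.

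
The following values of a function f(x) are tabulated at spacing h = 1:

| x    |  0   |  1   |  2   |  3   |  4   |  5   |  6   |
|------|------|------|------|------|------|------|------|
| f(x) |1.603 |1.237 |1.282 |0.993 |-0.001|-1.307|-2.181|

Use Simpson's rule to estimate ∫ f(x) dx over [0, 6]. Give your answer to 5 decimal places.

h = 1, n = 6.
(h/3)·[y₀ + 4y₁ + 2y₂ + 4y₃ + 2y₄ + 4y₅ + y₆] = 0.333333·(5.676) = 1.89200.

1.89200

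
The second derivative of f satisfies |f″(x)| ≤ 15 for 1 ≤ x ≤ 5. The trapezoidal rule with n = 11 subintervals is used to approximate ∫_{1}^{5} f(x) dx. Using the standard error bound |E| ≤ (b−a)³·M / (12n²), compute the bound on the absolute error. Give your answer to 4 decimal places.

0.6612

|E| ≤ (4)³·15 / (12·11²) = 960/1452 = 0.6612.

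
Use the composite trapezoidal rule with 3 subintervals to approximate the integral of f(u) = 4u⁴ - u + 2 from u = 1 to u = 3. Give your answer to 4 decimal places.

208.9547

h = (3 − 1)/3 = 0.666667.
Nodes u₀,…,u₃ = 1, 1.666667, 2.333333, 3.
f(u) = 4u⁴ - u + 2: f₀=5, f₁=31.197531, f₂=118.234568, f₃=323.
(h/2)·[f₀ + 2f₁ + 2f₂ + f₃] = 0.333333·(626.864198) = 208.9547.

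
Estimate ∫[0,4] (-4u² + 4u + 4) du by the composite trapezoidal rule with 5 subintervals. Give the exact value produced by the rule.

-39.04

h = (4 − 0)/5 = 0.8.
Nodes u₀,…,u₅ = 0, 0.8, 1.6, 2.4, 3.2, 4.
f(u) = -4u² + 4u + 4: f₀=4, f₁=4.64, f₂=0.16, f₃=-9.44, f₄=-24.16, f₅=-44.
(h/2)·[f₀ + 2f₁ + 2f₂ + 2f₃ + 2f₄ + f₅] = 0.4·(-97.6) = -39.04.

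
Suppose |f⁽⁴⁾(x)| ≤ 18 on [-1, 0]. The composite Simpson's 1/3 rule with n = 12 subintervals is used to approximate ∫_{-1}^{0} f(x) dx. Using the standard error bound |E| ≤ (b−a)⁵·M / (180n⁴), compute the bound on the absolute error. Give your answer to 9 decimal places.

|E| ≤ (1)⁵·18 / (180·12⁴) = 18/3732480 = 0.000004823.

0.000004823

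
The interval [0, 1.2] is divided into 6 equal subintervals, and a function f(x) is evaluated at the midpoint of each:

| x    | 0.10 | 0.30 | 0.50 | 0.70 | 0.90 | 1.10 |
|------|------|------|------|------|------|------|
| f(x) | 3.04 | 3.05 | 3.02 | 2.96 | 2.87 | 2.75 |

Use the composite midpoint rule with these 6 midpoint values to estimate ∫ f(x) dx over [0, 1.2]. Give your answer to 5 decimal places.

h = 0.2, n = 6.
h·[y(m₁) + y(m₂) + y(m₃) + y(m₄) + y(m₅) + y(m₆)] = 0.2·(17.69) = 3.53800.

3.53800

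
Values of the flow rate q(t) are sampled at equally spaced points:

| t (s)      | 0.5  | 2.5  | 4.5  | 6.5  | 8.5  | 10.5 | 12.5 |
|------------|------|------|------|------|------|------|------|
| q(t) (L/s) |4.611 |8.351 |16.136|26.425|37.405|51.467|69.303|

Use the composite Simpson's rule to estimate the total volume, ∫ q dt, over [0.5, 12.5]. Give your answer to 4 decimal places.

h = 2, n = 6.
(h/3)·[y₀ + 4y₁ + 2y₂ + 4y₃ + 2y₄ + 4y₅ + y₆] = 0.666667·(525.968) = 350.6453.

350.6453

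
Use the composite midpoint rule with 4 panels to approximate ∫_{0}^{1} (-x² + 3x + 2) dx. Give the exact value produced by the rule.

3.171875

h = (1 − 0)/4 = 0.25.
Midpoints m₁,…,m₄ = 0.125, 0.375, 0.625, 0.875.
f(m₁)=2.359375, f(m₂)=2.984375, f(m₃)=3.484375, f(m₄)=3.859375.
h·[f(m₁) + f(m₂) + f(m₃) + f(m₄)] = 0.25·(12.6875) = 3.171875.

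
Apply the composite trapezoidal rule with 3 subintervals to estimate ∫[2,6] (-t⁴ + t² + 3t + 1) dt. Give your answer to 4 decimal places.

h = (6 − 2)/3 = 1.333333.
Nodes t₀,…,t₃ = 2, 3.333333, 4.666667, 6.
f(t) = -t⁴ + t² + 3t + 1: f₀=-5, f₁=-101.345679, f₂=-437.493827, f₃=-1241.
(h/2)·[f₀ + 2f₁ + 2f₂ + f₃] = 0.666667·(-2323.679012) = -1549.1193.

-1549.1193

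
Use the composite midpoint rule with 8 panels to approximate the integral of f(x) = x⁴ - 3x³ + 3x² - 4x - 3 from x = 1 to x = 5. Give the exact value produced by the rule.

217.640625

h = (5 − 1)/8 = 0.5.
Midpoints m₁,…,m₈ = 1.25, 1.75, 2.25, 2.75, 3.25, 3.75, 4.25, 4.75.
f(m₁)=-6.73046875, f(m₂)=-7.51171875, f(m₃)=-5.35546875, f(m₄)=3.48828125, f(m₅)=24.26953125, f(m₆)=63.73828125, f(m₇)=130.14453125, f(m₈)=233.23828125.
h·[f(m₁) + f(m₂) + f(m₃) + f(m₄) + f(m₅) + f(m₆) + f(m₇) + f(m₈)] = 0.5·(435.28125) = 217.640625.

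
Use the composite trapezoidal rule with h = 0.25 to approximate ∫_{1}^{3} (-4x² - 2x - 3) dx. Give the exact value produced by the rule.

h = (3 − 1)/8 = 0.25.
Nodes x₀,…,x₈ = 1, 1.25, 1.5, 1.75, 2, 2.25, 2.5, 2.75, 3.
f(x) = -4x² - 2x - 3: f₀=-9, f₁=-11.75, f₂=-15, f₃=-18.75, f₄=-23, f₅=-27.75, f₆=-33, f₇=-38.75, f₈=-45.
(h/2)·[f₀ + 2f₁ + 2f₂ + 2f₃ + 2f₄ + 2f₅ + 2f₆ + 2f₇ + f₈] = 0.125·(-390) = -48.75.

-48.75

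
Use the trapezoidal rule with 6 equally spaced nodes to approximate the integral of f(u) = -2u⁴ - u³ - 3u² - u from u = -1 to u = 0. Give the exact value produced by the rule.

-0.68656

h = (0 − (-1))/5 = 0.2.
Nodes u₀,…,u₅ = -1, -0.8, -0.6, -0.4, -0.2, 0.
f(u) = -2u⁴ - u³ - 3u² - u: f₀=-3, f₁=-1.4272, f₂=-0.5232, f₃=-0.0672, f₄=0.0848, f₅=0.
(h/2)·[f₀ + 2f₁ + 2f₂ + 2f₃ + 2f₄ + f₅] = 0.1·(-6.8656) = -0.68656.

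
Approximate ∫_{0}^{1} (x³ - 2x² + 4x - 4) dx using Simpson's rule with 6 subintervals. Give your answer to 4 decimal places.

-2.4167

h = (1 − 0)/6 = 0.166667.
Nodes x₀,…,x₆ = 0, 0.166667, 0.333333, 0.5, 0.666667, 0.833333, 1.
f(x) = x³ - 2x² + 4x - 4: f₀=-4, f₁=-3.384259, f₂=-2.851852, f₃=-2.375, f₄=-1.925926, f₅=-1.476852, f₆=-1.
(h/3)·[f₀ + 4f₁ + 2f₂ + 4f₃ + 2f₄ + 4f₅ + f₆] = 0.055556·(-43.5) = -2.4167.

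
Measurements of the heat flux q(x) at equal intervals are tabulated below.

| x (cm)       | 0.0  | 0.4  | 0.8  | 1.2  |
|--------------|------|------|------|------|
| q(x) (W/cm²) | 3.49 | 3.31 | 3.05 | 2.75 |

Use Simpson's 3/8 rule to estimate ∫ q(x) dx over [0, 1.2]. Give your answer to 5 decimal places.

3.79800

h = 0.4, n = 3.
(3h/8)·[y₀ + 3y₁ + 3y₂ + y₃] = 0.15·(25.32) = 3.79800.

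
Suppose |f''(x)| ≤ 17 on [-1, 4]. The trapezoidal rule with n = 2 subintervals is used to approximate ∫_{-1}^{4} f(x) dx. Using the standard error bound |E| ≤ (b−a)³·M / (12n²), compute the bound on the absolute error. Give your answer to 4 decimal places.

44.2708

|E| ≤ (5)³·17 / (12·2²) = 2125/48 = 44.2708.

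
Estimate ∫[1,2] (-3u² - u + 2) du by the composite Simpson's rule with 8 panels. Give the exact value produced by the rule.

-6.5

h = (2 − 1)/8 = 0.125.
Nodes u₀,…,u₈ = 1, 1.125, 1.25, 1.375, 1.5, 1.625, 1.75, 1.875, 2.
f(u) = -3u² - u + 2: f₀=-2, f₁=-2.921875, f₂=-3.9375, f₃=-5.046875, f₄=-6.25, f₅=-7.546875, f₆=-8.9375, f₇=-10.421875, f₈=-12.
(h/3)·[f₀ + 4f₁ + 2f₂ + 4f₃ + 2f₄ + 4f₅ + 2f₆ + 4f₇ + f₈] = 0.041667·(-156) = -6.5.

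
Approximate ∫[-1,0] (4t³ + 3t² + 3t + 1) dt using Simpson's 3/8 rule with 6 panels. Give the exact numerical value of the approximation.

-0.5

h = (0 − (-1))/6 = 0.166667.
Nodes t₀,…,t₆ = -1, -0.833333, -0.666667, -0.5, -0.333333, -0.166667, 0.
f(t) = 4t³ + 3t² + 3t + 1: f₀=-3, f₁=-1.731481, f₂=-0.851852, f₃=-0.25, f₄=0.185185, f₅=0.564815, f₆=1.
(3h/8)·[f₀ + 3f₁ + 3f₂ + 2f₃ + 3f₄ + 3f₅ + f₆] = 0.0625·(-8) = -0.5.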